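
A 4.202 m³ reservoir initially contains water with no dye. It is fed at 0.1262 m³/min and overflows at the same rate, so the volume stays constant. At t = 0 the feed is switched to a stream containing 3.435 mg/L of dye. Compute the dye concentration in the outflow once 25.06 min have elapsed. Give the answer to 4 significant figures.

Accumulation = in − out for the solute gives V dC/dt = Q(C_in − C).
Time constant τ = V/Q = 4.202/0.1262 = 33.2964 min.
Solution: C(t) = C_in + (C₀ − C_in) e^(−t/τ).
C(25.06) = 3.435 + (0 − 3.435)·e^(−25.06/33.2964) = 3.435 + (-3.43500)·0.471124 = 1.81669 mg/L.

1.817 mg/L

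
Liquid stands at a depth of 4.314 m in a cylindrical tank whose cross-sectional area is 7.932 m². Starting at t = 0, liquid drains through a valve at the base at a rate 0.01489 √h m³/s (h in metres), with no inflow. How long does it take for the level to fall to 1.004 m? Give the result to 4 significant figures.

1145 s

With no inflow, A dh/dt = −0.01489 √h.
Separate and integrate: 2(√h − √h₀) = −(0.01489/A) t.
t = 2A(√h₀ − √h)/0.01489 = 2·7.932·(√4.314 − √1.004)/0.01489
  = 15.8640 × (2.07702 − 1.00200) / 0.01489 = 1145.34 s.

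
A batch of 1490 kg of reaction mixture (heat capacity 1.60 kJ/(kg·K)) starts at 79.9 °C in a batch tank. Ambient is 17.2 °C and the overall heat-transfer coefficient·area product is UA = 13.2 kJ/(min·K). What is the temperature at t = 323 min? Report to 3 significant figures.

Energy balance: M c_p dT/dt = −UA(T − T_amb).
dT/dt = (T_ss − T)/τ with T_ss = T_amb = 17.200 °C, τ = M c_p/UA = 1490·1.60/13.2 = 180.61 min.
Solution: T(t) = T_ss + (T₀ − T_ss) e^(−t/τ).
T(323) = 17.200 + (62.700)·0.16722 = 27.685 °C.

27.7 °C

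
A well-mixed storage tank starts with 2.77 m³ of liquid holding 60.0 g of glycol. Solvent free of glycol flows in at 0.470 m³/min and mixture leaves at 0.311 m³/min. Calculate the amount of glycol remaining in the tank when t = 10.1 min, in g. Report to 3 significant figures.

24.5 g

Total volume: dV/dt = Q_in − Q_out = 0.15900 m³/min, so V(t) = 2.77 + 0.15900 t and V(10.1) = 4.3759 m³.
No glycol enters, so dm/dt = −Q_out · (m/V).
dm/m = −Q_out dt/(V₀ + 0.15900 t); integrating gives ln(m/m₀) = −(Q_out/(Q_in−Q_out)) ln(V/V₀).
m = m₀ (V₀/V)^(Q_out/(Q_in−Q_out)) = 60.0 × (2.77/4.3759)^(1.9560) = 24.531 g.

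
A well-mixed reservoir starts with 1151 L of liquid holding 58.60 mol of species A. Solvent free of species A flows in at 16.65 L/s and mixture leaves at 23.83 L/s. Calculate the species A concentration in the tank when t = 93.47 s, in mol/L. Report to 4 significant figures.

0.006695 mol/L

Let m(t) be the amount of species A. Volume: V(t) = V₀ + (Q_in − Q_out) t = 1151 − 7.18000 t; V(93.47) = 479.885 L.
Species balance (pure solvent in): dm/dt = −Q_out · m/V(t).
dm/m = −Q_out dt/(V₀ − 7.18000 t); integrating gives ln(m/m₀) = −(Q_out/(Q_in−Q_out)) ln(V/V₀).
m = m₀ (V₀/V)^(Q_out/(Q_in−Q_out)) = 58.60 × (1151/479.885)^(-3.31894) = 3.21297 mol.
C = m/V = 3.21297/479.885 = 0.00669528 mol/L.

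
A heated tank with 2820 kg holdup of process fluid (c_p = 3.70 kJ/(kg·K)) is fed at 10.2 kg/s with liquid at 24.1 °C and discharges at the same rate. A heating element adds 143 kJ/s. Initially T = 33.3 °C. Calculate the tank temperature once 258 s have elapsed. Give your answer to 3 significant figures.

30.0 °C

M c_p dT/dt = ṁ c_p (T_in − T) + Q̇.
τ = M/ṁ = 276.47 s; T_ss = T_in + Q̇/(ṁ c_p) = 24.1 + 143/(10.2·3.70) = 27.889 °C.
T approaches T_ss exponentially: T(t) = T_ss + (T₀ − T_ss) e^(−t/τ).
T(258) = 27.889 + (5.4109)·e^(−258/276.47) = 27.889 + (5.4109)·0.39330 = 30.017 °C.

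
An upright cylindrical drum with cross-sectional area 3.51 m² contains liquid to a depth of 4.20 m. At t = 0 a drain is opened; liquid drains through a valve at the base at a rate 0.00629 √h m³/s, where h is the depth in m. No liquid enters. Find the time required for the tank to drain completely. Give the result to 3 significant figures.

2290 s

A dh/dt = −Q_out = −0.00629 √h.
This is separable: 2 d(√h)/dt = −0.00629/A, so √h = √h₀ − (0.00629/(2A)) t.
Set h = 0: 2√h₀ = (0.00629/A) t_empty ⇒ t_empty = 2A√h₀/0.00629.
t_empty = 2·3.51·√4.20/0.00629 = 7.0200·2.0494/0.00629 = 2287.2 s.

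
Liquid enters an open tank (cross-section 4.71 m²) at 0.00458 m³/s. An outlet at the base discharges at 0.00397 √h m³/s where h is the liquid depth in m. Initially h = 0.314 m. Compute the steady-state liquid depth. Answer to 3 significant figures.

Mass balance (ρ constant): A dh/dt = Q_in − 0.00397 √h. At steady state dh/dt = 0:
Q_in = 0.00397 √h_ss ⇒ √h_ss = 0.00458/0.00397 = 1.1537.
h_ss = 1.1537² = 1.3309 m. (Since h₀ = 0.314 m < h_ss, the level will rise toward this value.)

1.33 m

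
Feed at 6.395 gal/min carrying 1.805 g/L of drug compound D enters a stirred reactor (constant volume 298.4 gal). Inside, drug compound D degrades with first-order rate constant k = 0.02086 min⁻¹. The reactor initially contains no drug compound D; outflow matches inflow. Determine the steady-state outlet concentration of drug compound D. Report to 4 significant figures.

0.9147 g/L

V dC/dt = Q(C_in − C) − k V C.
Steady state (dC/dt = 0): C_ss = Q C_in/(Q + kV) = C_in/(1 + kV/Q).
C_ss = 6.395·1.805/(6.395 + 0.02086·298.4) = 11.5430/12.6196 = 0.914685 g/L.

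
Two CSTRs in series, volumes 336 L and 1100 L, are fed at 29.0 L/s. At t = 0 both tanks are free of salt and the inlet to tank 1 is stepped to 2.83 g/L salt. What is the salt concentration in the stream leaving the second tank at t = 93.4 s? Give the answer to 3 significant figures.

Species balance on tank i: dCᵢ/dt = (Cᵢ₋₁ − Cᵢ)/τᵢ with τᵢ = Vᵢ/Q.
τ₁ = 336/29.0 = 11.586 s; τ₂ = 1100/29.0 = 37.931 s.
Tank 1: C₁ = C_in(1 − e^(−t/τ₁)). Tank 2 (τ₁ ≠ τ₂): C₂ = C_in[1 − (τ₁ e^(−t/τ₁) − τ₂ e^(−t/τ₂))/(τ₁ − τ₂)].
At t = 93.4: e^(−t/τ₁) = 0.00031551, e^(−t/τ₂) = 0.085233.
C₂ = 2.83·[1 − (11.586·0.00031551 − 37.931·0.085233)/(-26.345)] = 2.83·0.87742 = 2.4831 g/L.

2.48 g/L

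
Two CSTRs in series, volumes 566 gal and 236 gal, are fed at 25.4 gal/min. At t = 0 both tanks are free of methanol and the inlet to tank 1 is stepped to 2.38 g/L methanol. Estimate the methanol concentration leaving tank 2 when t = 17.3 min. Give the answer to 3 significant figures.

Each tank obeys Vᵢ dCᵢ/dt = Q(Cᵢ₋₁ − Cᵢ), so τᵢ = Vᵢ/Q.
τ₁ = 566/25.4 = 22.283 min; τ₂ = 236/25.4 = 9.2913 min.
Solving the cascade with C₁(0)=C₂(0)=0 gives C₂(t) = C_in[1 − (τ₁ e^(−t/τ₁) − τ₂ e^(−t/τ₂))/(τ₁ − τ₂)].
At t = 17.3: e^(−t/τ₁) = 0.46008, e^(−t/τ₂) = 0.15537.
C₂ = 2.38·[1 − (22.283·0.46008 − 9.2913·0.15537)/(12.992)] = 2.38·0.32201 = 0.76638 g/L.

0.766 g/L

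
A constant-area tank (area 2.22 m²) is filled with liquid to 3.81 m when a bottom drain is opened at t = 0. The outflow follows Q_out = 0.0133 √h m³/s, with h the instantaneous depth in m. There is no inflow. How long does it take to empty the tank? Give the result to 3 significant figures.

652 s

Unsteady balance on liquid volume: A dh/dt = −0.0133 √h.
Separate and integrate: 2(√h − √h₀) = −(0.0133/A) t.
Tank is empty when √h = 0: t_empty = 2A√h₀/0.0133.
t_empty = 2·2.22·√3.81/0.0133 = 4.4400·1.9519/0.0133 = 651.62 s.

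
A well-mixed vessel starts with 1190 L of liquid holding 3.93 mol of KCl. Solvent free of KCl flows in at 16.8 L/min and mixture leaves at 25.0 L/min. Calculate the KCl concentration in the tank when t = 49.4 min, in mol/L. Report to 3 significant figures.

Let m(t) be the amount of KCl. Volume: V(t) = V₀ + (Q_in − Q_out) t = 1190 − 8.2000 t; V(49.4) = 784.92 L.
No KCl enters, so dm/dt = −Q_out · (m/V).
Separate: dm/m = −Q_out dt/V(t) ⇒ ln(m/m₀) = −(Q_out/(Q_in−Q_out)) ln(V/V₀).
m = m₀ (V₀/V)^(Q_out/(Q_in−Q_out)) = 3.93 × (1190/784.92)^(-3.0488) = 1.1051 mol.
C = m/V = 1.1051/784.92 = 0.0014079 mol/L.

0.00141 mol/L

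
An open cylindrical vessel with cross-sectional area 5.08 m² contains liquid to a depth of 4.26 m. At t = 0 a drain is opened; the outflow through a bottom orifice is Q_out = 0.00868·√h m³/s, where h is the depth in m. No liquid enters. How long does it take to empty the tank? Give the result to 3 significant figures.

Volume balance on the tank: A dh/dt = −0.00868 √h.
This is separable: 2 d(√h)/dt = −0.00868/A, so √h = √h₀ − (0.00868/(2A)) t.
Tank is empty when √h = 0: t_empty = 2A√h₀/0.00868.
t_empty = 2·5.08·√4.26/0.00868 = 10.160·2.0640/0.00868 = 2415.9 s.

2420 s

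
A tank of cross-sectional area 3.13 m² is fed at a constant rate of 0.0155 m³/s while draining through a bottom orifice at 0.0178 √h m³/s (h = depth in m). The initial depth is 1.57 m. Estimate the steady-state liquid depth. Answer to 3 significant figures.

Level balance: A dh/dt = 0.0155 − 0.0178 √h. Setting dh/dt = 0:
Q_in = 0.0178 √h_ss ⇒ √h_ss = 0.0155/0.0178 = 0.87079.
h_ss = 0.87079² = 0.75827 m. (Since h₀ = 1.57 m > h_ss, the level will fall toward this value.)

0.758 m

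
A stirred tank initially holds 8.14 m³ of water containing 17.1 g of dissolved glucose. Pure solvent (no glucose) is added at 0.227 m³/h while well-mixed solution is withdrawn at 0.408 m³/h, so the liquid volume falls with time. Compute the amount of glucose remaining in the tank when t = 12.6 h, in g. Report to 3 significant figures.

8.15 g

Let m(t) be the amount of glucose. Volume: V(t) = V₀ + (Q_in − Q_out) t = 8.14 − 0.18100 t; V(12.6) = 5.8594 m³.
No glucose enters, so dm/dt = −Q_out · (m/V).
dm/m = −Q_out dt/(V₀ − 0.18100 t); integrating gives ln(m/m₀) = −(Q_out/(Q_in−Q_out)) ln(V/V₀).
m = m₀ (V₀/V)^(Q_out/(Q_in−Q_out)) = 17.1 × (8.14/5.8594)^(-2.2541) = 8.1502 g.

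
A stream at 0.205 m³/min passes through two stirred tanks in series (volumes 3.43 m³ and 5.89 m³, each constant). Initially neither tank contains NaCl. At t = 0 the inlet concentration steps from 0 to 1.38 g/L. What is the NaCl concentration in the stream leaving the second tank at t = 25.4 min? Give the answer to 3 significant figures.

Species balance on tank i: dCᵢ/dt = (Cᵢ₋₁ − Cᵢ)/τᵢ with τᵢ = Vᵢ/Q.
τ₁ = 3.43/0.205 = 16.732 min; τ₂ = 5.89/0.205 = 28.732 min.
Solving the cascade with C₁(0)=C₂(0)=0 gives C₂(t) = C_in[1 − (τ₁ e^(−t/τ₁) − τ₂ e^(−t/τ₂))/(τ₁ − τ₂)].
At t = 25.4: e^(−t/τ₁) = 0.21913, e^(−t/τ₂) = 0.41311.
C₂ = 1.38·[1 − (16.732·0.21913 − 28.732·0.41311)/(-12.000)] = 1.38·0.31643 = 0.43667 g/L.

0.437 g/L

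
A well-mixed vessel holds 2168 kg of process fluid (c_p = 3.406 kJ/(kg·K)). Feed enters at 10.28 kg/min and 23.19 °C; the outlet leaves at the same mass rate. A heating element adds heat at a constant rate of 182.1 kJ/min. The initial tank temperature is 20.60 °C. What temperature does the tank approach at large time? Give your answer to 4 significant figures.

M c_p dT/dt = ṁ c_p (T_in − T) + Q̇.
At steady state dT/dt = 0 ⇒ T_ss = T_in + Q̇/(ṁ c_p) = 23.19 + 182.1/(10.28·3.406) = 28.3908 °C.

28.39 °C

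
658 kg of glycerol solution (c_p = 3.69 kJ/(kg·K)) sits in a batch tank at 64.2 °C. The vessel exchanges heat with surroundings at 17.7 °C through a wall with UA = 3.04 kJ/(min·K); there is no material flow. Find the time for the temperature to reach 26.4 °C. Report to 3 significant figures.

M c_p dT/dt = −UA(T − T_amb).
τ = M c_p/UA = 798.69 min; T_ss = T_amb = 17.700 °C.
T(t) = T_ss + (T₀ − T_ss)e^(−t/τ); set T = 26.4:
t = −τ ln[(T − T_ss)/(T₀ − T_ss)] = −798.69 · ln(0.18710) = 1338.7 min.

1340 min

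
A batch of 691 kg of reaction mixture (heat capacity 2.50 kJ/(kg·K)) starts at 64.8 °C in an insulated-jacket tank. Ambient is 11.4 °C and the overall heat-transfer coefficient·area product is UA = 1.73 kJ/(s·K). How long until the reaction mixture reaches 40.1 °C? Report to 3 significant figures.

Unsteady energy balance on the tank contents: M c_p dT/dt = −UA(T − T_amb).
τ = M c_p/UA = 998.55 s; T_ss = T_amb = 11.400 °C.
T(t) = T_ss + (T₀ − T_ss)e^(−t/τ); set T = 40.1:
t = −τ ln[(T − T_ss)/(T₀ − T_ss)] = −998.55 · ln(0.53745) = 620.02 s.

620 s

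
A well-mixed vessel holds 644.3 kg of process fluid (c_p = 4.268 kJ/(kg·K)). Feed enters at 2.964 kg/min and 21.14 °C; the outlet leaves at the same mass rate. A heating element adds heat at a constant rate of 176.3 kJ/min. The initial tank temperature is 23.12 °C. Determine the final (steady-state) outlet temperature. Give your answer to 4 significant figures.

M c_p dT/dt = ṁ c_p (T_in − T) + Q̇.
At steady state dT/dt = 0 ⇒ T_ss = T_in + Q̇/(ṁ c_p) = 21.14 + 176.3/(2.964·4.268) = 35.0764 °C.

35.08 °C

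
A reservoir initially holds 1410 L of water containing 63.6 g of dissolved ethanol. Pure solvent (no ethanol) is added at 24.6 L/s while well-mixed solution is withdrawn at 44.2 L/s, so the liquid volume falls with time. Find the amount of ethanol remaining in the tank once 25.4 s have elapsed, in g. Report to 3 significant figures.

23.8 g

Total volume: dV/dt = Q_in − Q_out = -19.600 L/s, so V(t) = 1410 − 19.600 t and V(25.4) = 912.16 L.
Species balance (pure solvent in): dm/dt = −Q_out · m/V(t).
Separate: dm/m = −Q_out dt/V(t) ⇒ ln(m/m₀) = −(Q_out/(Q_in−Q_out)) ln(V/V₀).
m = m₀ (V₀/V)^(Q_out/(Q_in−Q_out)) = 63.6 × (1410/912.16)^(-2.2551) = 23.818 g.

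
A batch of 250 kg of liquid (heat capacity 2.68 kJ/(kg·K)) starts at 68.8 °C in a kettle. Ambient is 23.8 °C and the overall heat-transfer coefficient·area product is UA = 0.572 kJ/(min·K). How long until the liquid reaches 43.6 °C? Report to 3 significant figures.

962 min

First-law balance (no shaft work): M c_p dT/dt = −UA(T − T_amb).
τ = M c_p/UA = 1171.3 min; T_ss = T_amb = 23.800 °C.
T(t) = T_ss + (T₀ − T_ss)e^(−t/τ); set T = 43.6:
t = −τ ln[(T − T_ss)/(T₀ − T_ss)] = −1171.3 · ln(0.44000) = 961.64 min.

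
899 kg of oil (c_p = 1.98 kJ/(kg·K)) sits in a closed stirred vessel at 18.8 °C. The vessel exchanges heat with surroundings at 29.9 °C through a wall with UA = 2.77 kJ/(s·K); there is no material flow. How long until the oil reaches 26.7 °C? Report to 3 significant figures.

799 s

Lumped-capacitance energy balance: M c_p dT/dt = UA(T_amb − T).
τ = M c_p/UA = 642.61 s; T_ss = T_amb = 29.900 °C.
T(t) = T_ss + (T₀ − T_ss)e^(−t/τ); set T = 26.7:
t = −τ ln[(T − T_ss)/(T₀ − T_ss)] = −642.61 · ln(0.28829) = 799.27 s.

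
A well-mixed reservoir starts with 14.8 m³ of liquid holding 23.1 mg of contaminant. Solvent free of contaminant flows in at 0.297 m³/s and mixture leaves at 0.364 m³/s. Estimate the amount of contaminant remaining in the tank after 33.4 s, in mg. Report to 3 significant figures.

9.48 mg

Let m(t) be the amount of contaminant. Volume: V(t) = V₀ + (Q_in − Q_out) t = 14.8 − 0.067000 t; V(33.4) = 12.562 m³.
Species balance (pure solvent in): dm/dt = −Q_out · m/V(t).
dm/m = −Q_out dt/(V₀ − 0.067000 t); integrating gives ln(m/m₀) = −(Q_out/(Q_in−Q_out)) ln(V/V₀).
m = m₀ (V₀/V)^(Q_out/(Q_in−Q_out)) = 23.1 × (14.8/12.562)^(-5.4328) = 9.4802 mg.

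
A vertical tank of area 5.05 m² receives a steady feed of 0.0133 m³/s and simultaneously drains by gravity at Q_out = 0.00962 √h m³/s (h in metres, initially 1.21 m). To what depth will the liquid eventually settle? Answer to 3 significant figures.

1.91 m

Level balance: A dh/dt = 0.0133 − 0.00962 √h. Setting dh/dt = 0:
Q_in = 0.00962 √h_ss ⇒ √h_ss = 0.0133/0.00962 = 1.3825.
h_ss = 1.3825² = 1.9114 m. (Since h₀ = 1.21 m < h_ss, the level will rise toward this value.)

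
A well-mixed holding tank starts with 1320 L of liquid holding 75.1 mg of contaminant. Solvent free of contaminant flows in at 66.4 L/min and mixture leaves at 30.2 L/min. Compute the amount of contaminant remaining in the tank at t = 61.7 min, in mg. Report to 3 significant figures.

32.9 mg

Total volume: dV/dt = Q_in − Q_out = 36.200 L/min, so V(t) = 1320 + 36.200 t and V(61.7) = 3553.5 L.
Species balance (pure solvent in): dm/dt = −Q_out · m/V(t).
dm/m = −Q_out dt/(V₀ + 36.200 t); integrating gives ln(m/m₀) = −(Q_out/(Q_in−Q_out)) ln(V/V₀).
m = m₀ (V₀/V)^(Q_out/(Q_in−Q_out)) = 75.1 × (1320/3553.5)^(0.83425) = 32.873 mg.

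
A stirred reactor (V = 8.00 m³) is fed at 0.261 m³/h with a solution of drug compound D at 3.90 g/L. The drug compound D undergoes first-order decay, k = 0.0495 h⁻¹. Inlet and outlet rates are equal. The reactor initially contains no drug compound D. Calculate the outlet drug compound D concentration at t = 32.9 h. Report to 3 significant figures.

1.45 g/L

V dC/dt = Q(C_in − C) − k V C.
This is linear with rate a = Q/V + k = 0.082125 h⁻¹.
C_ss = Q C_in/(Q + kV) = 1.5493 g/L; C(t) = C_ss + (C₀ − C_ss) e^(−a t).
C(32.9) = 1.5493 + (-1.5493)·e^(−0.082125·32.9) = 1.5493 + (-1.5493)·0.067077 = 1.4454 g/L.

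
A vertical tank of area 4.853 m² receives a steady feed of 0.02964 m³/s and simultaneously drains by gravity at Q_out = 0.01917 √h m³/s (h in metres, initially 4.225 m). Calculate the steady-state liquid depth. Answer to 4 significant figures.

2.391 m

A dh/dt = Q_in − 0.01917 √h. Steady state requires inflow = outflow:
Q_in = 0.01917 √h_ss ⇒ √h_ss = 0.02964/0.01917 = 1.54617.
h_ss = 1.54617² = 2.39063 m. (Since h₀ = 4.225 m > h_ss, the level will fall toward this value.)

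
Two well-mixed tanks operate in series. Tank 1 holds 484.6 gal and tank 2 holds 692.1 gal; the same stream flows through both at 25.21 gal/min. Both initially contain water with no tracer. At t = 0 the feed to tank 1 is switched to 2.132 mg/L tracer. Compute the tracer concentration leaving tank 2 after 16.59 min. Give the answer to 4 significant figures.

0.3466 mg/L

Each tank obeys Vᵢ dCᵢ/dt = Q(Cᵢ₋₁ − Cᵢ), so τᵢ = Vᵢ/Q.
τ₁ = 484.6/25.21 = 19.2225 min; τ₂ = 692.1/25.21 = 27.4534 min.
Tank 1: C₁ = C_in(1 − e^(−t/τ₁)). Tank 2 (τ₁ ≠ τ₂): C₂ = C_in[1 − (τ₁ e^(−t/τ₁) − τ₂ e^(−t/τ₂))/(τ₁ − τ₂)].
At t = 16.59: e^(−t/τ₁) = 0.421874, e^(−t/τ₂) = 0.546458.
C₂ = 2.132·[1 − (19.2225·0.421874 − 27.4534·0.546458)/(-8.23086)] = 2.132·0.162583 = 0.346627 mg/L.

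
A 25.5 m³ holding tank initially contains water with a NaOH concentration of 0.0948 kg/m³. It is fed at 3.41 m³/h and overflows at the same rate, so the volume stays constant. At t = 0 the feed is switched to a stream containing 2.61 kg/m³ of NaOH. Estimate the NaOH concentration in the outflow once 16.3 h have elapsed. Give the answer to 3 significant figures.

Unsteady species balance (constant V, well mixed): V dC/dt = Q(C_in − C).
Rewrite as dC/dt + C/τ = C_in/τ, τ = V/Q = 7.4780 h.
This is linear first-order; C(t) = C_in + (C₀ − C_in) e^(−t/τ).
C(16.3) = 2.61 + (0.0948 − 2.61)·e^(−16.3/7.4780) = 2.61 + (-2.5152)·0.11307 = 2.3256 kg/m³.

2.33 kg/m³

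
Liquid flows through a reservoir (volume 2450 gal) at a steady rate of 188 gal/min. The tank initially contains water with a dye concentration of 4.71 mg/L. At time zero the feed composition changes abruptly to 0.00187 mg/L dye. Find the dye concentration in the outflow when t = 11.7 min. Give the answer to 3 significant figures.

Species balance on the tank: V dC/dt = Q(C_in − C).
Rewrite as dC/dt + C/τ = C_in/τ, τ = V/Q = 13.032 min.
Integrating: C(t) = C_in + (C₀ − C_in) e^(−t/τ).
C(11.7) = 0.00187 + (4.71 − 0.00187)·e^(−11.7/13.032) = 0.00187 + (4.7081)·0.40747 = 1.9203 mg/L.

1.92 mg/L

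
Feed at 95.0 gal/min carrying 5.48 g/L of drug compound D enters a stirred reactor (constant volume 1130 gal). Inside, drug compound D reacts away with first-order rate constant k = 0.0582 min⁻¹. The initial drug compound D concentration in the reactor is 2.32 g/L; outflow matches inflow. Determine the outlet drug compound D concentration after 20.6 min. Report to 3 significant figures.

3.19 g/L

V dC/dt = Q(C_in − C) − k V C.
This is linear with rate a = Q/V + k = 0.14227 min⁻¹.
C_ss = Q C_in/(Q + kV) = 3.2382 g/L; C(t) = C_ss + (C₀ − C_ss) e^(−a t).
C(20.6) = 3.2382 + (-0.91825)·e^(−0.14227·20.6) = 3.2382 + (-0.91825)·0.053355 = 3.1893 g/L.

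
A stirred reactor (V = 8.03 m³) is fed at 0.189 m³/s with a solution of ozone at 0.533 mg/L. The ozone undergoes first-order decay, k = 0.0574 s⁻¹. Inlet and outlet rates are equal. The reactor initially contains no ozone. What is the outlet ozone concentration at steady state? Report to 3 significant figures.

0.155 mg/L

V dC/dt = Q(C_in − C) − k V C.
Steady state (dC/dt = 0): C_ss = Q C_in/(Q + kV) = C_in/(1 + kV/Q).
C_ss = 0.189·0.533/(0.189 + 0.0574·8.03) = 0.10074/0.64992 = 0.15500 mg/L.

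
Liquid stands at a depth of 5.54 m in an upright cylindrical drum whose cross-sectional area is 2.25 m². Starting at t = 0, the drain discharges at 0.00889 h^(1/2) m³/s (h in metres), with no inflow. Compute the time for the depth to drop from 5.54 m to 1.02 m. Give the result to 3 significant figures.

Volume balance on the tank: A dh/dt = −0.00889 √h.
∫ h^(−1/2) dh = −(0.00889/A) ∫ dt, giving 2√h = 2√h₀ − (0.00889/A) t.
t = 2A(√h₀ − √h)/0.00889 = 2·2.25·(√5.54 − √1.02)/0.00889
  = 4.5000 × (2.3537 − 1.0100) / 0.00889 = 680.20 s.

680 s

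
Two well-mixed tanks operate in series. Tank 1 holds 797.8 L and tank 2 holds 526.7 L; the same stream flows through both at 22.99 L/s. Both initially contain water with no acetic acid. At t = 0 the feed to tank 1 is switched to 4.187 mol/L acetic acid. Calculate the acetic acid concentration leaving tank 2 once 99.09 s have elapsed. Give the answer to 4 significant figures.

Species balance on tank i: dCᵢ/dt = (Cᵢ₋₁ − Cᵢ)/τᵢ with τᵢ = Vᵢ/Q.
τ₁ = 797.8/22.99 = 34.7020 s; τ₂ = 526.7/22.99 = 22.9100 s.
Solving the cascade with C₁(0)=C₂(0)=0 gives C₂(t) = C_in[1 − (τ₁ e^(−t/τ₁) − τ₂ e^(−t/τ₂))/(τ₁ − τ₂)].
At t = 99.09: e^(−t/τ₁) = 0.0575298, e^(−t/τ₂) = 0.0132310.
C₂ = 4.187·[1 − (34.7020·0.0575298 − 22.9100·0.0132310)/(11.7921)] = 4.187·0.856405 = 3.58577 mol/L.

3.586 mol/L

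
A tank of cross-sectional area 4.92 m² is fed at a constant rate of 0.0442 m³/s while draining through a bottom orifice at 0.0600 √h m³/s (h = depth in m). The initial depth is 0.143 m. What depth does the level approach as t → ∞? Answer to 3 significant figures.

A dh/dt = Q_in − 0.0600 √h. Steady state requires inflow = outflow:
Q_in = 0.0600 √h_ss ⇒ √h_ss = 0.0442/0.0600 = 0.73667.
h_ss = 0.73667² = 0.54268 m. (Since h₀ = 0.143 m < h_ss, the level will rise toward this value.)

0.543 m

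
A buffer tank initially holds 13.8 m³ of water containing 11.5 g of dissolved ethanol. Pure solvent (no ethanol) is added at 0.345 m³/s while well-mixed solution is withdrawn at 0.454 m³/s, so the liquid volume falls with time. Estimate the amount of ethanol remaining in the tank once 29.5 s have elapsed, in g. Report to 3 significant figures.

3.81 g

Let m(t) be the amount of ethanol. Volume: V(t) = V₀ + (Q_in − Q_out) t = 13.8 − 0.10900 t; V(29.5) = 10.584 m³.
Species balance (pure solvent in): dm/dt = −Q_out · m/V(t).
dm/m = −Q_out dt/(V₀ − 0.10900 t); integrating gives ln(m/m₀) = −(Q_out/(Q_in−Q_out)) ln(V/V₀).
m = m₀ (V₀/V)^(Q_out/(Q_in−Q_out)) = 11.5 × (13.8/10.584)^(-4.1651) = 3.8092 g.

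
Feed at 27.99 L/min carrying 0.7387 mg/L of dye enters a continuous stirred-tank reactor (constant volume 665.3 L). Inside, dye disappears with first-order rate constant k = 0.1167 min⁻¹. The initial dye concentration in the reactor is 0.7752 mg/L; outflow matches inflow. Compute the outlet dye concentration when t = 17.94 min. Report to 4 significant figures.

0.2293 mg/L

V dC/dt = Q(C_in − C) − k V C.
dC/dt = (Q/V) C_in − (Q/V + k) C; effective rate a = Q/V + k = 0.0420712 + 0.1167 = 0.158771 min⁻¹.
C_ss = Q C_in/(Q + kV) = 0.195741 mg/L; C(t) = C_ss + (C₀ − C_ss) e^(−a t).
C(17.94) = 0.195741 + (0.579459)·e^(−0.158771·17.94) = 0.195741 + (0.579459)·0.0579395 = 0.229314 mg/L.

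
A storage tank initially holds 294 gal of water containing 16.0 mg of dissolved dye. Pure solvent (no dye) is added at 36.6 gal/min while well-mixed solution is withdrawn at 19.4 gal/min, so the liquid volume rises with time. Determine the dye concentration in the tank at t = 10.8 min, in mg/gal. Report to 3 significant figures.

0.0192 mg/gal

Total volume: dV/dt = Q_in − Q_out = 17.200 gal/min, so V(t) = 294 + 17.200 t and V(10.8) = 479.76 gal.
No dye enters, so dm/dt = −Q_out · (m/V).
dm/m = −Q_out dt/(V₀ + 17.200 t); integrating gives ln(m/m₀) = −(Q_out/(Q_in−Q_out)) ln(V/V₀).
m = m₀ (V₀/V)^(Q_out/(Q_in−Q_out)) = 16.0 × (294/479.76)^(1.1279) = 9.2096 mg.
C = m/V = 9.2096/479.76 = 0.019196 mg/gal.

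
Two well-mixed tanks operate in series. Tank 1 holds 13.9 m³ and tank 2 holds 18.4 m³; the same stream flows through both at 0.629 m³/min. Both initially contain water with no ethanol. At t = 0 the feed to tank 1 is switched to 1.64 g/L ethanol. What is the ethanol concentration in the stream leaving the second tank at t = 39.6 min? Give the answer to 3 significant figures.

0.752 g/L

Each tank obeys Vᵢ dCᵢ/dt = Q(Cᵢ₋₁ − Cᵢ), so τᵢ = Vᵢ/Q.
τ₁ = 13.9/0.629 = 22.099 min; τ₂ = 18.4/0.629 = 29.253 min.
Tank 1: C₁ = C_in(1 − e^(−t/τ₁)). Tank 2 (τ₁ ≠ τ₂): C₂ = C_in[1 − (τ₁ e^(−t/τ₁) − τ₂ e^(−t/τ₂))/(τ₁ − τ₂)].
At t = 39.6: e^(−t/τ₁) = 0.16663, e^(−t/τ₂) = 0.25828.
C₂ = 1.64·[1 − (22.099·0.16663 − 29.253·0.25828)/(-7.1542)] = 1.64·0.45863 = 0.75216 g/L.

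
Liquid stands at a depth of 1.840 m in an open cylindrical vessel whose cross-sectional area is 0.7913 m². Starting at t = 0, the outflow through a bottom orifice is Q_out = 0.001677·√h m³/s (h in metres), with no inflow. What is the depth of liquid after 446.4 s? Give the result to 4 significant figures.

0.7805 m

Unsteady balance on liquid volume: A dh/dt = −0.001677 √h.
This is separable: 2 d(√h)/dt = −0.001677/A, so √h = √h₀ − (0.001677/(2A)) t.
√h = √1.840 − 0.001677·446.4/(2·0.7913) = 1.35647 − 0.473027 = 0.883439.
h = 0.883439² = 0.780464 m.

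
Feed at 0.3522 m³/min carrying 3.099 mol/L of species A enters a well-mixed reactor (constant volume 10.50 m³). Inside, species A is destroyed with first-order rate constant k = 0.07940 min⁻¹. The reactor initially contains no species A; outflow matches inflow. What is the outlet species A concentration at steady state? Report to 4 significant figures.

V dC/dt = Q(C_in − C) − k V C.
Steady state (dC/dt = 0): C_ss = Q C_in/(Q + kV) = C_in/(1 + kV/Q).
C_ss = 0.3522·3.099/(0.3522 + 0.07940·10.50) = 1.09147/1.18590 = 0.920371 mol/L.

0.9204 mol/L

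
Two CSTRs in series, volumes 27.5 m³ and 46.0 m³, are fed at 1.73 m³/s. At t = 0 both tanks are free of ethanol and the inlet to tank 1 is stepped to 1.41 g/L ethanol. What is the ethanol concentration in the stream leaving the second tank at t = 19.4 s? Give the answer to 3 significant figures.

Species balance on tank i: dCᵢ/dt = (Cᵢ₋₁ − Cᵢ)/τᵢ with τᵢ = Vᵢ/Q.
τ₁ = 27.5/1.73 = 15.896 s; τ₂ = 46.0/1.73 = 26.590 s.
Tank 1: C₁ = C_in(1 − e^(−t/τ₁)). Tank 2 (τ₁ ≠ τ₂): C₂ = C_in[1 − (τ₁ e^(−t/τ₁) − τ₂ e^(−t/τ₂))/(τ₁ − τ₂)].
At t = 19.4: e^(−t/τ₁) = 0.29510, e^(−t/τ₂) = 0.48210.
C₂ = 1.41·[1 − (15.896·0.29510 − 26.590·0.48210)/(-10.694)] = 1.41·0.23994 = 0.33831 g/L.

0.338 g/L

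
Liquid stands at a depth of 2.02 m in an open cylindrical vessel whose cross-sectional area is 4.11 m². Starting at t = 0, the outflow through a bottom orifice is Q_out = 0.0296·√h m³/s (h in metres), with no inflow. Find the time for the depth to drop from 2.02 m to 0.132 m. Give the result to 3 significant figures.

With no inflow, A dh/dt = −0.0296 √h.
∫ h^(−1/2) dh = −(0.0296/A) ∫ dt, giving 2√h = 2√h₀ − (0.0296/A) t.
t = 2A(√h₀ − √h)/0.0296 = 2·4.11·(√2.02 − √0.132)/0.0296
  = 8.2200 × (1.4213 − 0.36332) / 0.0296 = 293.80 s.

294 s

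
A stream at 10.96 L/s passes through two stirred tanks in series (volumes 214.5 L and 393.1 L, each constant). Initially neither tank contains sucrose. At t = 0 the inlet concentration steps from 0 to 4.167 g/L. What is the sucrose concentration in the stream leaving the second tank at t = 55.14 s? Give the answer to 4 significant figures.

2.495 g/L

Each tank obeys Vᵢ dCᵢ/dt = Q(Cᵢ₋₁ − Cᵢ), so τᵢ = Vᵢ/Q.
τ₁ = 214.5/10.96 = 19.5712 s; τ₂ = 393.1/10.96 = 35.8668 s.
Solving the cascade with C₁(0)=C₂(0)=0 gives C₂(t) = C_in[1 − (τ₁ e^(−t/τ₁) − τ₂ e^(−t/τ₂))/(τ₁ − τ₂)].
At t = 55.14: e^(−t/τ₁) = 0.0597605, e^(−t/τ₂) = 0.214949.
C₂ = 4.167·[1 − (19.5712·0.0597605 − 35.8668·0.214949)/(-16.2956)] = 4.167·0.598669 = 2.49465 g/L.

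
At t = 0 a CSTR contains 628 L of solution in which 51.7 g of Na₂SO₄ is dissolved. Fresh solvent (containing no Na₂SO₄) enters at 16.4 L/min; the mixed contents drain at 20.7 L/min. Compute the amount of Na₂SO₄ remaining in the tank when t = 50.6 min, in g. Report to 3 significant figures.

6.67 g

Let m(t) be the amount of Na₂SO₄. Volume: V(t) = V₀ + (Q_in − Q_out) t = 628 − 4.3000 t; V(50.6) = 410.42 L.
Solute balance: dm/dt = 0 − Q_out C = −Q_out m/V(t).
Separate: dm/m = −Q_out dt/V(t) ⇒ ln(m/m₀) = −(Q_out/(Q_in−Q_out)) ln(V/V₀).
m = m₀ (V₀/V)^(Q_out/(Q_in−Q_out)) = 51.7 × (628/410.42)^(-4.8140) = 6.6712 g.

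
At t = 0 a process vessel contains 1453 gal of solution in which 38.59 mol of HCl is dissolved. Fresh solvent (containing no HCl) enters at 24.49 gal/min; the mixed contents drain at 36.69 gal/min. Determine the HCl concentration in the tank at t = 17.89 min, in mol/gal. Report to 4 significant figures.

Total volume: dV/dt = Q_in − Q_out = -12.2000 gal/min, so V(t) = 1453 − 12.2000 t and V(17.89) = 1234.74 gal.
Solute balance: dm/dt = 0 − Q_out C = −Q_out m/V(t).
Separate: dm/m = −Q_out dt/V(t) ⇒ ln(m/m₀) = −(Q_out/(Q_in−Q_out)) ln(V/V₀).
m = m₀ (V₀/V)^(Q_out/(Q_in−Q_out)) = 38.59 × (1453/1234.74)^(-3.00738) = 23.6529 mol.
C = m/V = 23.6529/1234.74 = 0.0191562 mol/gal.

0.01916 mol/gal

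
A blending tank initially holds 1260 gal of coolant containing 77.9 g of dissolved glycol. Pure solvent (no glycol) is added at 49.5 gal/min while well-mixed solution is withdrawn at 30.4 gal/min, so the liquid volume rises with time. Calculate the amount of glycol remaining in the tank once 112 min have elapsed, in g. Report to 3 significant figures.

Let m(t) be the amount of glycol. Volume: V(t) = V₀ + (Q_in − Q_out) t = 1260 + 19.100 t; V(112) = 3399.2 gal.
Solute balance: dm/dt = 0 − Q_out C = −Q_out m/V(t).
dm/m = −Q_out dt/(V₀ + 19.100 t); integrating gives ln(m/m₀) = −(Q_out/(Q_in−Q_out)) ln(V/V₀).
m = m₀ (V₀/V)^(Q_out/(Q_in−Q_out)) = 77.9 × (1260/3399.2)^(1.5916) = 16.052 g.

16.1 g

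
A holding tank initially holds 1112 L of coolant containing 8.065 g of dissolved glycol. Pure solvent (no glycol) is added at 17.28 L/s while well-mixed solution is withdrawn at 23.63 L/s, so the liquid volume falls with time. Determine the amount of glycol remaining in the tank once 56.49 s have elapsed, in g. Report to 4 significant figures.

1.893 g

Let m(t) be the amount of glycol. Volume: V(t) = V₀ + (Q_in − Q_out) t = 1112 − 6.35000 t; V(56.49) = 753.289 L.
Solute balance: dm/dt = 0 − Q_out C = −Q_out m/V(t).
dm/m = −Q_out dt/(V₀ − 6.35000 t); integrating gives ln(m/m₀) = −(Q_out/(Q_in−Q_out)) ln(V/V₀).
m = m₀ (V₀/V)^(Q_out/(Q_in−Q_out)) = 8.065 × (1112/753.289)^(-3.72126) = 1.89312 g.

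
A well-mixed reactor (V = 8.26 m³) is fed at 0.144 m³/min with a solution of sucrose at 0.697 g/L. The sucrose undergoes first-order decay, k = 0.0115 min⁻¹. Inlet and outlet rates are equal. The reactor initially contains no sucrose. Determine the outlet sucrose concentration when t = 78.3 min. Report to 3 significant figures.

0.376 g/L

Accumulation = in − out − consumed: V dC/dt = Q C_in − Q C − k V C.
This is linear with rate a = Q/V + k = 0.028933 min⁻¹.
C_ss = Q C_in/(Q + kV) = 0.41997 g/L; C(t) = C_ss + (C₀ − C_ss) e^(−a t).
C(78.3) = 0.41997 + (-0.41997)·e^(−0.028933·78.3) = 0.41997 + (-0.41997)·0.10378 = 0.37638 g/L.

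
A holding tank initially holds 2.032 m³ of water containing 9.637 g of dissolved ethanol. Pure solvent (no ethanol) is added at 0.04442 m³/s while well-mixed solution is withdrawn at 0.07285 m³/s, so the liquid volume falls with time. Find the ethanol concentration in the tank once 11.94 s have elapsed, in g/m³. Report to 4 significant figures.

3.564 g/m³

Let m(t) be the amount of ethanol. Volume: V(t) = V₀ + (Q_in − Q_out) t = 2.032 − 0.0284300 t; V(11.94) = 1.69255 m³.
Species balance (pure solvent in): dm/dt = −Q_out · m/V(t).
Separate: dm/m = −Q_out dt/V(t) ⇒ ln(m/m₀) = −(Q_out/(Q_in−Q_out)) ln(V/V₀).
m = m₀ (V₀/V)^(Q_out/(Q_in−Q_out)) = 9.637 × (2.032/1.69255)^(-2.56243) = 6.03292 g.
C = m/V = 6.03292/1.69255 = 3.56440 g/m³.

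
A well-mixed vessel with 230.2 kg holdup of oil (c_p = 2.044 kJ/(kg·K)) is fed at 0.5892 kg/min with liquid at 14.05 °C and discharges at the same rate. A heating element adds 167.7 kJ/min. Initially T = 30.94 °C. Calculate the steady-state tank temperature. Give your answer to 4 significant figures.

153.3 °C

First-law balance (no shaft work): M c_p dT/dt = ṁ c_p (T_in − T) + 167.7.
At steady state dT/dt = 0 ⇒ T_ss = T_in + Q̇/(ṁ c_p) = 14.05 + 167.7/(0.5892·2.044) = 153.298 °C.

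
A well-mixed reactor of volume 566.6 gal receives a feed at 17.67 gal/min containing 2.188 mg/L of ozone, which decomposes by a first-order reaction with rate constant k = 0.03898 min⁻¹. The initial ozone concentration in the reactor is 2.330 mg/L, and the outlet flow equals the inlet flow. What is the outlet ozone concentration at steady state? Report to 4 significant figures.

Species balance: V dC/dt = Q C_in − Q C − k V C.
At steady state: 0 = Q C_in − (Q + kV) C_ss, so C_ss = Q C_in/(Q + kV).
C_ss = 17.67·2.188/(17.67 + 0.03898·566.6) = 38.6620/39.7561 = 0.972479 mg/L.

0.9725 mg/L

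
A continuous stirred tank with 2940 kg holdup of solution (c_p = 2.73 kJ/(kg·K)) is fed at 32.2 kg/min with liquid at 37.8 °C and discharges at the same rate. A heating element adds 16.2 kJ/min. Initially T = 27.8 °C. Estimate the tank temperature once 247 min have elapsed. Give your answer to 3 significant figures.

37.3 °C

First-law balance (no shaft work): M c_p dT/dt = ṁ c_p (T_in − T) + 16.2.
τ = M/ṁ = 91.304 min; T_ss = T_in + Q̇/(ṁ c_p) = 37.8 + 16.2/(32.2·2.73) = 37.984 °C.
T approaches T_ss exponentially: T(t) = T_ss + (T₀ − T_ss) e^(−t/τ).
T(247) = 37.984 + (-10.184)·e^(−247/91.304) = 37.984 + (-10.184)·0.066854 = 37.303 °C.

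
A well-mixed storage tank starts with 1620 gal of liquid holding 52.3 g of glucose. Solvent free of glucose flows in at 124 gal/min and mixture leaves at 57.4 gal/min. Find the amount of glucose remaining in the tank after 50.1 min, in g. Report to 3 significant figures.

Let m(t) be the amount of glucose. Volume: V(t) = V₀ + (Q_in − Q_out) t = 1620 + 66.600 t; V(50.1) = 4956.7 gal.
Species balance (pure solvent in): dm/dt = −Q_out · m/V(t).
dm/m = −Q_out dt/(V₀ + 66.600 t); integrating gives ln(m/m₀) = −(Q_out/(Q_in−Q_out)) ln(V/V₀).
m = m₀ (V₀/V)^(Q_out/(Q_in−Q_out)) = 52.3 × (1620/4956.7)^(0.86186) = 19.949 g.

19.9 g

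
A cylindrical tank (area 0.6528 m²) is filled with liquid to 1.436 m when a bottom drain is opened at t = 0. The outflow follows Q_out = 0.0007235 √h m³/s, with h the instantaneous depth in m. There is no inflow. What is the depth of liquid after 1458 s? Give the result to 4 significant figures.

Accumulation of liquid (constant cross-section A): A dh/dt = −0.0007235 √h.
This is separable: 2 d(√h)/dt = −0.0007235/A, so √h = √h₀ − (0.0007235/(2A)) t.
√h = √1.436 − 0.0007235·1458/(2·0.6528) = 1.19833 − 0.807953 = 0.390380.
h = 0.390380² = 0.152396 m.

0.1524 m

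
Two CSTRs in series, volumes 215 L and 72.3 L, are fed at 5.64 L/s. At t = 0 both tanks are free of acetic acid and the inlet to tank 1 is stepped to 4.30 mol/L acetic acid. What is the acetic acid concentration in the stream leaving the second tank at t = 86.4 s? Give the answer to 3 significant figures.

3.63 mol/L

Time constants: τᵢ = Vᵢ/Q for each well-mixed tank.
τ₁ = 215/5.64 = 38.121 s; τ₂ = 72.3/5.64 = 12.819 s.
Tank 1: C₁ = C_in(1 − e^(−t/τ₁)). Tank 2 (τ₁ ≠ τ₂): C₂ = C_in[1 − (τ₁ e^(−t/τ₁) − τ₂ e^(−t/τ₂))/(τ₁ − τ₂)].
At t = 86.4: e^(−t/τ₁) = 0.10368, e^(−t/τ₂) = 0.0011827.
C₂ = 4.30·[1 − (38.121·0.10368 − 12.819·0.0011827)/(25.301)] = 4.30·0.84440 = 3.6309 mol/L.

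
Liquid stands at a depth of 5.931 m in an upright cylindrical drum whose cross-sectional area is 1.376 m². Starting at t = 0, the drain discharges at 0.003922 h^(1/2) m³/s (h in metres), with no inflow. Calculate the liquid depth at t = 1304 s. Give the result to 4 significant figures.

Mass balance (ρ constant): A dh/dt = −0.003922 √h.
∫ h^(−1/2) dh = −(0.003922/A) ∫ dt, giving 2√h = 2√h₀ − (0.003922/A) t.
√h = √5.931 − 0.003922·1304/(2·1.376) = 2.43536 − 1.85839 = 0.576975.
h = 0.576975² = 0.332900 m.

0.3329 m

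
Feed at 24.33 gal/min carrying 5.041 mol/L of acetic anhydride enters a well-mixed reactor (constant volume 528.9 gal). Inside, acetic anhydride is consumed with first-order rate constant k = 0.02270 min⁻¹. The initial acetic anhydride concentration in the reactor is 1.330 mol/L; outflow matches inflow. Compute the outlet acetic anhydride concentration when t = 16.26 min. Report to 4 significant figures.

V dC/dt = Q(C_in − C) − k V C.
dC/dt = (Q/V) C_in − (Q/V + k) C; effective rate a = Q/V + k = 0.0460011 + 0.02270 = 0.0687011 min⁻¹.
C_ss = Q C_in/(Q + kV) = 3.37537 mol/L; C(t) = C_ss + (C₀ − C_ss) e^(−a t).
C(16.26) = 3.37537 + (-2.04537)·e^(−0.0687011·16.26) = 3.37537 + (-2.04537)·0.327234 = 2.70606 mol/L.

2.706 mol/L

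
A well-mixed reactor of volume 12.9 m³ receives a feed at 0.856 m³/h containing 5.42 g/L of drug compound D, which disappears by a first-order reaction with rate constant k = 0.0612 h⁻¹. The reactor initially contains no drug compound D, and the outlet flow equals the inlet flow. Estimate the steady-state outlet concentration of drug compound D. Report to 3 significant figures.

Species balance: V dC/dt = Q C_in − Q C − k V C.
At steady state: 0 = Q C_in − (Q + kV) C_ss, so C_ss = Q C_in/(Q + kV).
C_ss = 0.856·5.42/(0.856 + 0.0612·12.9) = 4.6395/1.6455 = 2.8196 g/L.

2.82 g/L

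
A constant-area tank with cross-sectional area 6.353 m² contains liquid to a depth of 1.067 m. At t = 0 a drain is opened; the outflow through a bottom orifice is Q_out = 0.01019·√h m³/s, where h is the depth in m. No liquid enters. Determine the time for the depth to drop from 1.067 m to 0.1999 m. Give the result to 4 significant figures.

A dh/dt = −Q_out = −0.01019 √h.
∫ h^(−1/2) dh = −(0.01019/A) ∫ dt, giving 2√h = 2√h₀ − (0.01019/A) t.
t = 2A(√h₀ − √h)/0.01019 = 2·6.353·(√1.067 − √0.1999)/0.01019
  = 12.7060 × (1.03296 − 0.447102) / 0.01019 = 730.508 s.

730.5 s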